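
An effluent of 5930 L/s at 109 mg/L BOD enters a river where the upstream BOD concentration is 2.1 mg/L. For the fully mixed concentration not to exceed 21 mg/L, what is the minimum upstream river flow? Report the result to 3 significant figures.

Set C_mix = 21: (Q·2.100 + 5930·109.0) / (Q + 5930) = 21
→ Q = 5930·(109.0 − 21)/(21 − 2.100) = 27610 L/s.

27600 L/s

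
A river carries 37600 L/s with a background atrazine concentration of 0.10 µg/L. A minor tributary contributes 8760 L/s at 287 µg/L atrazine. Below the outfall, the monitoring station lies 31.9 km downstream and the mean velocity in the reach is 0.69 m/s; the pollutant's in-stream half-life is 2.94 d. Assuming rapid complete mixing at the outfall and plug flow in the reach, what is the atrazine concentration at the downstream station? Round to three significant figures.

47.9 µg/L

Mass balance: C = (37600·0.1000 + 8760·287.0) / 46360 = 2518000/46360 = 54.31 µg/L.
Travel time t = 31.9·1000 / 0.69 = 46230 s = 12.84 h.
Half-life 2.94 d → k = ln 2 / 2.94 = 0.2358 d⁻¹.
Applying C = C₀e^(−kt): 54.31 × 0.8815 = 47.87 µg/L.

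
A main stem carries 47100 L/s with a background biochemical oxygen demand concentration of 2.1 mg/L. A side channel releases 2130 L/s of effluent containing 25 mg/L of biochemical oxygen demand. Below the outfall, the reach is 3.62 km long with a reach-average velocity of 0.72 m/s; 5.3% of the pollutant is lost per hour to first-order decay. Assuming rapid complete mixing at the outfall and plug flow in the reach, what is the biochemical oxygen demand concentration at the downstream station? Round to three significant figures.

Conservation of mass: C = (47100·2.100 + 2130·25.00) / 49230 = 152200/49230 = 3.091 mg/L.
Travel time t = 3.62·1000 / 0.72 = 5028 s = 1.397 h.
5.3%/h lost → k = −ln(1 − 0.053) = 0.05446 h⁻¹.
Applying C = C₀e^(−kt): 3.091 × 0.9268 = 2.864 mg/L.

2.86 mg/L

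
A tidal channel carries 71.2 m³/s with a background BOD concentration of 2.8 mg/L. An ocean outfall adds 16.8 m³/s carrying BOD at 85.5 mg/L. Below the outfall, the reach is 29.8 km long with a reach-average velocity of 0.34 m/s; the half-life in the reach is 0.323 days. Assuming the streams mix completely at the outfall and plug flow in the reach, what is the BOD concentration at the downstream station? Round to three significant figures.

2.11 mg/L

Mixed concentration C = ΣQC/ΣQ = (71.20·2.800 + 16.80·85.50) / 88.00 = 1636/88.00 = 18.59 mg/L.
Travel time t = 29.8·1000 / 0.34 = 87650 s = 24.35 h.
Half-life 0.323 d → k = ln 2 / 0.323 = 2.146 d⁻¹.
Applying C = C₀e^(−kt): 18.59 × 0.1134 = 2.108 mg/L.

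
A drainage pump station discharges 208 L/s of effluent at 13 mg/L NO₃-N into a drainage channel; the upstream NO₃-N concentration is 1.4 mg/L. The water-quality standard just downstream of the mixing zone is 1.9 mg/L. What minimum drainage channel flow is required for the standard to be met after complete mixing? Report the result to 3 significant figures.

4620 L/s

Set C_mix = 1.9: (Q·1.400 + 208.0·13.00) / (Q + 208.0) = 1.9
→ Q = 208.0·(13.00 − 1.9)/(1.9 − 1.400) = 4618 L/s.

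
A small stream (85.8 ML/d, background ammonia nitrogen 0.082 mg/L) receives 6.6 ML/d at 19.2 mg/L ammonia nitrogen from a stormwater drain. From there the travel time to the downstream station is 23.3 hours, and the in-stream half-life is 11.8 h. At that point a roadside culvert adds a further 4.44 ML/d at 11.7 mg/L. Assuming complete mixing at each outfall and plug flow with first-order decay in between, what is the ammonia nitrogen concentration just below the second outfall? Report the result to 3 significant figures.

Flow-weighted average: C = (85.80·0.08200 + 6.600·19.20) / 92.40 = 133.8/92.40 = 1.448 mg/L; combined flow 92.40 ML/d.
Half-life 11.8 h → k = ln 2 / 11.8 = 0.05874 h⁻¹ = 1.410 d⁻¹.
Decay over the reach: 1.448·exp(−kt) = 1.448·0.2544 = 0.3683 mg/L.
At the second outfall, C = (92.40·0.3683 + 4.440·11.70) / (92.40 + 4.440) = 0.8879 mg/L.

0.888 mg/L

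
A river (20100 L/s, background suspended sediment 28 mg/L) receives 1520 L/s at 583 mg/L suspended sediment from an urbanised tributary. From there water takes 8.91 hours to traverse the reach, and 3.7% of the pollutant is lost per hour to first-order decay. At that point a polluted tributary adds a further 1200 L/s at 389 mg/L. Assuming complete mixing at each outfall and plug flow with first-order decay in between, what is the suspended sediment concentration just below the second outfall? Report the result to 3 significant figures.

Mass balance: C = (20100·28.00 + 1520·583.0) / 21620 = 1449000/21620 = 67.02 mg/L; combined flow 21620 L/s.
3.7%/h lost → k = −ln(1 − 0.037) = 0.03770 h⁻¹.
After decay, C = 67.02 × e^(−kt) = 67.02 × 0.7147 = 47.90 mg/L.
At the second outfall, C = (21620·47.90 + 1200·389.0) / (21620 + 1200) = 65.83 mg/L.

65.8 mg/L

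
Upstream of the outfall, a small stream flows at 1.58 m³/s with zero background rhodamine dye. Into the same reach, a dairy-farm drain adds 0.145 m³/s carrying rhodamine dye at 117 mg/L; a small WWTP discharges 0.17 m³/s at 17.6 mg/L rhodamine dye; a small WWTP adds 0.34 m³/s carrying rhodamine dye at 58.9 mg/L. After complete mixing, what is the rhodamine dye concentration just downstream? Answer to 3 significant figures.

17.9 mg/L

Mass balance: C = (1.580·0 + 0.1450·117.0 + 0.1700·17.60 + 0.3400·58.90) / 2.235 = 39.98/2.235 = 17.89 mg/L.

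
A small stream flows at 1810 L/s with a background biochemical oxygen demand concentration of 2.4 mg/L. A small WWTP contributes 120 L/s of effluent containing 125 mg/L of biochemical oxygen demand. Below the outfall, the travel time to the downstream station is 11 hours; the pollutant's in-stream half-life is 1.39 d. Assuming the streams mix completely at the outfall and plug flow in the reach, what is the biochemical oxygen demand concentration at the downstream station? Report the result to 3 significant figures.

Conservation of mass: C = (1810·2.400 + 120.0·125.0) / 1930 = 19340/1930 = 10.02 mg/L.
Half-life 1.39 d → k = ln 2 / 1.39 = 0.4987 d⁻¹.
First-order decay: C = 10.02·exp(−k·t) = 10.02·0.7957 = 7.975 mg/L.

7.97 mg/L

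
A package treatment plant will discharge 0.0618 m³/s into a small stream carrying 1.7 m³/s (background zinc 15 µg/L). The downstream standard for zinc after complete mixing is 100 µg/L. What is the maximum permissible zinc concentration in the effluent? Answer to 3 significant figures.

2440 µg/L

At the limit, (Qr·Cr + Qe·Cₑ)/(Qr + Qe) = 100:
Cₑ = (1.762·100 − 1.700·15.00) / 0.06180 = 2438 µg/L.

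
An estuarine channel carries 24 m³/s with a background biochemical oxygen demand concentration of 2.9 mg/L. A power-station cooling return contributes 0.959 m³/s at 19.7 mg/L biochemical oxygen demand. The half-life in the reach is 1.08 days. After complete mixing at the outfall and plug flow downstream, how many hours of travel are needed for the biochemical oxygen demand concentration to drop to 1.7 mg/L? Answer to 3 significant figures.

After mixing, C = (24.00·2.900 + 0.9590·19.70) / 24.96 = 88.49/24.96 = 3.546 mg/L.
Half-life 1.08 d → k = ln 2 / 1.08 = 0.6418 d⁻¹.
3.546·exp(−k·t) = 1.7 → t = ln(3.546/1.7)/k = 98950 s = 27.49 h.

27.5 h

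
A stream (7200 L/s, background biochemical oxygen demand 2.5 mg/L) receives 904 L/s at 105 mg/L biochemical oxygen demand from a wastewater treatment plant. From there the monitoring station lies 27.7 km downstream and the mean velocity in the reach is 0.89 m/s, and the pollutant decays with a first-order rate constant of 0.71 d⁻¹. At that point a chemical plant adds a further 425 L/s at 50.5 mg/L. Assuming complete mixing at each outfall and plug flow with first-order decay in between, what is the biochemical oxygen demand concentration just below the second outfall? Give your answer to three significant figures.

12.8 mg/L

After mixing, C = (7200·2.500 + 904.0·105.0) / 8104 = 112900/8104 = 13.93 mg/L; combined flow 8104 L/s.
Travel time t = 27.7·1000 / 0.89 = 31120 s = 8.645 h.
First-order decay: C = 13.93·exp(−k·t) = 13.93·0.7743 = 10.79 mg/L.
At the second outfall, C = (8104·10.79 + 425.0·50.50) / (8104 + 425.0) = 12.77 mg/L.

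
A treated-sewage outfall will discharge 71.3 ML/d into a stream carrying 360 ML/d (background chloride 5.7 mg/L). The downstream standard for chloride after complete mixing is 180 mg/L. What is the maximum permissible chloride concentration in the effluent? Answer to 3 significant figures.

At the limit, (Qr·Cr + Qe·Cₑ)/(Qr + Qe) = 180:
Cₑ = (431.3·180 − 360.0·5.700) / 71.30 = 1060 mg/L.

1060 mg/L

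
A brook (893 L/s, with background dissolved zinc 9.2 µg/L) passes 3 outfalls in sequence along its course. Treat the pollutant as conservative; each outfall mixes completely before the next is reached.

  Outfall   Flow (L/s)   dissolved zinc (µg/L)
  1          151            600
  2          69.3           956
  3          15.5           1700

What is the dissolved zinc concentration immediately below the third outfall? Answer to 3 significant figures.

170 µg/L

Below outfall 1: Q → 1044 L/s, C = (893.0·9.200 + 151.0·600.0)/1044 = 94.65 µg/L.
Below outfall 2: Q → 1113 L/s, C = (1044·94.65 + 69.30·956.0)/1113 = 148.3 µg/L.
Below outfall 3: Q → 1129 L/s, C = (1113·148.3 + 15.50·1700)/1129 = 169.6 µg/L.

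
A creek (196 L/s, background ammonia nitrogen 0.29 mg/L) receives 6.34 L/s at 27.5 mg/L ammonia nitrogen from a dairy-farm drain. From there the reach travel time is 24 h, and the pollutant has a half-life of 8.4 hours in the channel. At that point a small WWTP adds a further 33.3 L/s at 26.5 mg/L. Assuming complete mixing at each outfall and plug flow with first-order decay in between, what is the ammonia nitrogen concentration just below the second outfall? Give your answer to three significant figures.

3.88 mg/L

Mixed concentration C = ΣQC/ΣQ = (196.0·0.2900 + 6.340·27.50) / 202.3 = 231.2/202.3 = 1.143 mg/L; combined flow 202.3 L/s.
Half-life 8.4 h → k = ln 2 / 8.4 = 0.08252 h⁻¹ = 1.980 d⁻¹.
First-order decay: C = 1.143·exp(−k·t) = 1.143·0.1380 = 0.1577 mg/L.
Second outfall: C = (202.3·0.1577 + 33.30·26.50)/235.6 = 3.880 mg/L.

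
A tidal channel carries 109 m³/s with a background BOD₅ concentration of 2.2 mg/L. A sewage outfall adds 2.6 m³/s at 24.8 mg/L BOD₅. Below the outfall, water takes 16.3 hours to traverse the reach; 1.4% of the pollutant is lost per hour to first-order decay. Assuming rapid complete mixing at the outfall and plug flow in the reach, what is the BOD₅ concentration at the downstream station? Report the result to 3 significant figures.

After mixing, C = (109.0·2.200 + 2.600·24.80) / 111.6 = 304.3/111.6 = 2.727 mg/L.
1.4%/h lost → k = −ln(1 − 0.014) = 0.01410 h⁻¹.
Applying C = C₀e^(−kt): 2.727 × 0.7947 = 2.167 mg/L.

2.17 mg/L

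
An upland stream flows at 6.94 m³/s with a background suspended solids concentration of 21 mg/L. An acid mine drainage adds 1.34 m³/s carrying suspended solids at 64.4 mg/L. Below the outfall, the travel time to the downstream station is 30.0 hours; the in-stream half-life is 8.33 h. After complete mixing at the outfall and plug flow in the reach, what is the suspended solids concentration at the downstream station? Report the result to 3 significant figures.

2.31 mg/L

Conservation of mass: C = (6.940·21.00 + 1.340·64.40) / 8.280 = 232.0/8.280 = 28.02 mg/L.
Half-life 8.33 h → k = ln 2 / 8.33 = 0.08321 h⁻¹ = 1.997 d⁻¹.
Decay over the reach: 28.02·exp(−kt) = 28.02·0.08239 = 2.309 mg/L.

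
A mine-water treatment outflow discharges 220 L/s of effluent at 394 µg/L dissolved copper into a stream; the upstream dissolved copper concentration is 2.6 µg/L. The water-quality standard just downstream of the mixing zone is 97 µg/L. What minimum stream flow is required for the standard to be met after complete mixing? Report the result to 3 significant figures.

Set C_mix = 97: (Q·2.600 + 220.0·394.0) / (Q + 220.0) = 97
→ Q = 220.0·(394.0 − 97)/(97 − 2.600) = 692.2 L/s.

692 L/s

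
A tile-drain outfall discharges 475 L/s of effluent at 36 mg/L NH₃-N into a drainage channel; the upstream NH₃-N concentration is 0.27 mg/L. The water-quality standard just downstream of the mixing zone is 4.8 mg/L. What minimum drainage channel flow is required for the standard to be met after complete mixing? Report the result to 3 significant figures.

3270 L/s

Set C_mix = 4.8: (Q·0.2700 + 475.0·36.00) / (Q + 475.0) = 4.8
→ Q = 475.0·(36.00 − 4.8)/(4.8 − 0.2700) = 3272 L/s.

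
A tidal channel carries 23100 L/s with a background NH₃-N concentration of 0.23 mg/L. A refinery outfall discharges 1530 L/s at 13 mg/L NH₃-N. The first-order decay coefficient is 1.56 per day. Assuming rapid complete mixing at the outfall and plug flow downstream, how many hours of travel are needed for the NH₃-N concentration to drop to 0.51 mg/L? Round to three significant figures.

Conservation of mass: C = (23100·0.2300 + 1530·13.00) / 24630 = 25200/24630 = 1.023 mg/L.
1.023·exp(−k·t) = 0.51 → t = ln(1.023/0.51)/k = 38570 s = 10.71 h.

10.7 h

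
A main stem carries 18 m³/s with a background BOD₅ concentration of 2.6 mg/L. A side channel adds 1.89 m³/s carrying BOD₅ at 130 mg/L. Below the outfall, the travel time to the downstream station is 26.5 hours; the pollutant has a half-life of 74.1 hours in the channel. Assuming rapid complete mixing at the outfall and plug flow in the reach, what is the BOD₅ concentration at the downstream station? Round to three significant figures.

Flow-weighted average: C = (18.00·2.600 + 1.890·130.0) / 19.89 = 292.5/19.89 = 14.71 mg/L.
Half-life 74.1 h → k = ln 2 / 74.1 = 0.009354 h⁻¹ = 0.2245 d⁻¹.
After decay, C = 14.71 × e^(−kt) = 14.71 × 0.7804 = 11.48 mg/L.

11.5 mg/L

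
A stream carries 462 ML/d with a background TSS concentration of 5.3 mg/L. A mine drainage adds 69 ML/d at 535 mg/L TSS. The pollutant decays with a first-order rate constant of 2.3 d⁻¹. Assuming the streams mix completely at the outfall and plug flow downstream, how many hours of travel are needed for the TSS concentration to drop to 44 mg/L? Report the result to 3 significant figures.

5.44 h

After mixing, C = (462.0·5.300 + 69.00·535.0) / 531.0 = 39360/531.0 = 74.13 mg/L.
74.13·exp(−k·t) = 44 → t = ln(74.13/44)/k = 19600 s = 5.443 h.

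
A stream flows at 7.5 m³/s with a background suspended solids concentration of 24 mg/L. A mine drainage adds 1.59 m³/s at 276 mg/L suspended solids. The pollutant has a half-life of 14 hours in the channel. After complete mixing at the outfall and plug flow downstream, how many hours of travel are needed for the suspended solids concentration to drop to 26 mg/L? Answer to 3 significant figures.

Flow-weighted average: C = (7.500·24.00 + 1.590·276.0) / 9.090 = 618.8/9.090 = 68.08 mg/L.
Half-life 14 h → k = ln 2 / 14 = 0.04951 h⁻¹ = 1.188 d⁻¹.
68.08·exp(−k·t) = 26 → t = ln(68.08/26)/k = 69990 s = 19.44 h.

19.4 h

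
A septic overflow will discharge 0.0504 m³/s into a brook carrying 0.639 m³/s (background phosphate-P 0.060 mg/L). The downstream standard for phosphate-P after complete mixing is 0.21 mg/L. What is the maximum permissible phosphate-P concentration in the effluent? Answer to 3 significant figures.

2.11 mg/L

At the limit, (Qr·Cr + Qe·Cₑ)/(Qr + Qe) = 0.21:
Cₑ = (0.6894·0.21 − 0.6390·0.06000) / 0.05040 = 2.112 mg/L.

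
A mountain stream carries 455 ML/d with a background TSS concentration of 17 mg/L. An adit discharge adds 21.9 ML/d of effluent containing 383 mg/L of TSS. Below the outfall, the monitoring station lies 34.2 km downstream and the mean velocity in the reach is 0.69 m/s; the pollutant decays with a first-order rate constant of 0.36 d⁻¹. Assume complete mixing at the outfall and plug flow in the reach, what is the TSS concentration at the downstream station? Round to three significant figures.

Flow-weighted average: C = (455.0·17.00 + 21.90·383.0) / 476.9 = 16120/476.9 = 33.81 mg/L.
Travel time t = 34.2·1000 / 0.69 = 49570 s = 13.77 h.
Decay over the reach: 33.81·exp(−kt) = 33.81·0.8134 = 27.50 mg/L.

27.5 mg/L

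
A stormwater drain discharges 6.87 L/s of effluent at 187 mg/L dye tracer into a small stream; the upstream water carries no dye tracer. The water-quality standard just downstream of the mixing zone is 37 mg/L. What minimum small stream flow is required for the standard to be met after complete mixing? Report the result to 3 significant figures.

27.9 L/s

Set C_mix = 37: (Q·0 + 6.870·187.0) / (Q + 6.870) = 37
→ Q = 6.870·(187.0 − 37)/(37 − 0) = 27.85 L/s.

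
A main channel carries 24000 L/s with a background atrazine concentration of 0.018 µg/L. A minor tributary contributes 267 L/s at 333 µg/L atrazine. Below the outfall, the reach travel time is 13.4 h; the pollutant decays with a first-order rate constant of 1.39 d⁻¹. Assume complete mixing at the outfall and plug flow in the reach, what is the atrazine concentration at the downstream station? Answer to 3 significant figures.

After mixing, C = (24000·0.01800 + 267.0·333.0) / 24270 = 89340/24270 = 3.682 µg/L.
First-order decay: C = 3.682·exp(−k·t) = 3.682·0.4602 = 1.694 µg/L.

1.69 µg/L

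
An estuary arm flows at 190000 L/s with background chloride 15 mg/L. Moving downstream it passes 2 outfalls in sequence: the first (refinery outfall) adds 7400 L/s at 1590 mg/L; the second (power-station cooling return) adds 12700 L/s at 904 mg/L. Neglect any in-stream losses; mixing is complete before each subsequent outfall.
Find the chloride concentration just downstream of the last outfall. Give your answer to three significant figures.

Below outfall 1: Q → 197400 L/s, C = (190000·15.00 + 7400·1590)/197400 = 74.04 mg/L.
Below outfall 2: Q → 210100 L/s, C = (197400·74.04 + 12700·904.0)/210100 = 124.2 mg/L.

124 mg/L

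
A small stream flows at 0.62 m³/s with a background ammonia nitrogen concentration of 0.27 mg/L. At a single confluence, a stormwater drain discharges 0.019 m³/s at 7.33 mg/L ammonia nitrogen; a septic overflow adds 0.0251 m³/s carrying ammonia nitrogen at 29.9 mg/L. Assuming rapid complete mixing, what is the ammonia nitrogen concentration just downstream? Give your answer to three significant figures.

Mass balance: C = (0.6200·0.2700 + 0.01900·7.330 + 0.02510·29.90) / 0.6641 = 1.057/0.6641 = 1.592 mg/L.

1.59 mg/L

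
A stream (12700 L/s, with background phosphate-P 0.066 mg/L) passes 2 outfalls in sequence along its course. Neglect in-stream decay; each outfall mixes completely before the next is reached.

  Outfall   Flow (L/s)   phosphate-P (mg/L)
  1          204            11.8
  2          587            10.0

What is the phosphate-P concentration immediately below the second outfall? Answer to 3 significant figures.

0.676 mg/L

Outfall 1: combined Q = 12900 L/s; C = (12700·0.06600 + 204.0·11.80)/12900 = 0.2515 mg/L.
Outfall 2: combined Q = 13490 L/s; C = (12900·0.2515 + 587.0·10.00)/13490 = 0.6757 mg/L.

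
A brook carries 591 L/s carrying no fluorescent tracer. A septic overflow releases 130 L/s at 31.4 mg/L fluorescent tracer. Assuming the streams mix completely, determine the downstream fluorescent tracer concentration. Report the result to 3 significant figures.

Mass balance: C = (591.0·0 + 130.0·31.40) / 721.0 = 4082/721.0 = 5.662 mg/L.

5.66 mg/L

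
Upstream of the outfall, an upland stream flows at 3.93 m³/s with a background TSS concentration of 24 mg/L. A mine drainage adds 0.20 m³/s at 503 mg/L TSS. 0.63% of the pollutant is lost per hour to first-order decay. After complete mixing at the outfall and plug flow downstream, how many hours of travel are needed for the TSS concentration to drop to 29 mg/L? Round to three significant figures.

Mass balance: C = (3.930·24.00 + 0.2000·503.0) / 4.130 = 194.9/4.130 = 47.20 mg/L.
0.63%/h lost → k = −ln(1 − 0.0063) = 0.006320 h⁻¹.
47.20·exp(−k·t) = 29 → t = ln(47.20/29)/k = 277400 s = 77.06 h.

77.1 h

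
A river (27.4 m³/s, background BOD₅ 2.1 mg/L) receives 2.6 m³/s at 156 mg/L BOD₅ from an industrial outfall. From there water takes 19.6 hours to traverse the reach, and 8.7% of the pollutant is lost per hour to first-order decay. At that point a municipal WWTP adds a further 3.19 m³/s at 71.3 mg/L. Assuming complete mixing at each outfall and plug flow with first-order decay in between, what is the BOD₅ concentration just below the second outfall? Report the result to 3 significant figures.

After mixing, C = (27.40·2.100 + 2.600·156.0) / 30.00 = 463.1/30.00 = 15.44 mg/L; combined flow 30.00 m³/s.
8.7%/h lost → k = −ln(1 − 0.087) = 0.09102 h⁻¹.
After decay, C = 15.44 × e^(−kt) = 15.44 × 0.1680 = 2.593 mg/L.
Second outfall: C = (30.00·2.593 + 3.190·71.30)/33.19 = 9.197 mg/L.

9.20 mg/L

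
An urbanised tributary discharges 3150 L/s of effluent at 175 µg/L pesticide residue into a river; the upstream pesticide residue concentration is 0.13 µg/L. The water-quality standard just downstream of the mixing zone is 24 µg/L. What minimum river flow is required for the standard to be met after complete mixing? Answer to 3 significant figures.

19900 L/s

Set C_mix = 24: (Q·0.1300 + 3150·175.0) / (Q + 3150) = 24
→ Q = 3150·(175.0 − 24)/(24 − 0.1300) = 19930 L/s.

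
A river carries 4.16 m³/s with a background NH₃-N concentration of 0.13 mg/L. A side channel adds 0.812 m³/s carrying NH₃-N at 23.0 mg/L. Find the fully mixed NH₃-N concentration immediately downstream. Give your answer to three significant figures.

3.87 mg/L

Mass balance: C = (4.160·0.1300 + 0.8120·23.00) / 4.972 = 19.22/4.972 = 3.865 mg/L.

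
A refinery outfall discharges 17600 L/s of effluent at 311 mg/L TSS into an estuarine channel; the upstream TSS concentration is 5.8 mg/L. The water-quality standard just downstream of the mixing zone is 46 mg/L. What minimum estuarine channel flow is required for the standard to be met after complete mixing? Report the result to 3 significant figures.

116000 L/s

Set C_mix = 46: (Q·5.800 + 17600·311.0) / (Q + 17600) = 46
→ Q = 17600·(311.0 − 46)/(46 − 5.800) = 116000 L/s.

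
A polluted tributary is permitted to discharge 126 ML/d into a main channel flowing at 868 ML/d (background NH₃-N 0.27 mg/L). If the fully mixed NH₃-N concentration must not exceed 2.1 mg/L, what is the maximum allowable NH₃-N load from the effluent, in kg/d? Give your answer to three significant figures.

Mass balance at the limit: 868.0·0.2700 + 126.0·Cₑ = 994.0·2.1 → Cₑ = 14.71 mg/L.
126.0 ML/d = 1.458 m³/s. Load = 1.458 m³/s × 14.71 g/m³ × 86 400 s/d = 1853 kg/d.

1850 kg/d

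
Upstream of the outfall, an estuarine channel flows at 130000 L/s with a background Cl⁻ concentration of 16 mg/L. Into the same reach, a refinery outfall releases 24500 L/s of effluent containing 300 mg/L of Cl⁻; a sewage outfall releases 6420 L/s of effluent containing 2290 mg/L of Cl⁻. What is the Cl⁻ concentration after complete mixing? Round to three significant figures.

Mass balance: C = (130000·16.00 + 24500·300.0 + 6420·2290) / 160900 = 24130000/160900 = 150.0 mg/L.

150 mg/L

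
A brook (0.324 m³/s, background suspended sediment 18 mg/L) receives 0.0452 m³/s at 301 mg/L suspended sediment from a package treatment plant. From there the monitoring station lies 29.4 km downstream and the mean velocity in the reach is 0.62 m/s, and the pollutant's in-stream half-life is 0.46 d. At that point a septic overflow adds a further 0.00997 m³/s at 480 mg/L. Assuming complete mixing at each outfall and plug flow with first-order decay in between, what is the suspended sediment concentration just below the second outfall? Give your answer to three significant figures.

After mixing, C = (0.3240·18.00 + 0.04520·301.0) / 0.3692 = 19.44/0.3692 = 52.65 mg/L; combined flow 0.3692 m³/s.
Travel time t = 29.4·1000 / 0.62 = 47420 s = 13.17 h.
Half-life 0.46 d → k = ln 2 / 0.46 = 1.507 d⁻¹.
After decay, C = 52.65 × e^(−kt) = 52.65 × 0.4374 = 23.03 mg/L.
Second outfall: C = (0.3692·23.03 + 0.009970·480.0)/0.3792 = 35.04 mg/L.

35.0 mg/L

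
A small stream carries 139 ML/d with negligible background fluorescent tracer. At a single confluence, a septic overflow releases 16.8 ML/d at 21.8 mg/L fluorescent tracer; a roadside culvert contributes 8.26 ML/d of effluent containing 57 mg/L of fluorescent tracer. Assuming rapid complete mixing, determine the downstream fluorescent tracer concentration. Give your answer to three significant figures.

Mass balance: C = (139.0·0 + 16.80·21.80 + 8.260·57.00) / 164.1 = 837.1/164.1 = 5.102 mg/L.

5.10 mg/L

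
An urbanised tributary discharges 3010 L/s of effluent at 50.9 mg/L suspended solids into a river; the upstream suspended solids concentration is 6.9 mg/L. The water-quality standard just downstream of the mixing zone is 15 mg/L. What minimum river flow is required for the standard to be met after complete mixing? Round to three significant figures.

Set C_mix = 15: (Q·6.900 + 3010·50.90) / (Q + 3010) = 15
→ Q = 3010·(50.90 − 15)/(15 − 6.900) = 13340 L/s.

13300 L/s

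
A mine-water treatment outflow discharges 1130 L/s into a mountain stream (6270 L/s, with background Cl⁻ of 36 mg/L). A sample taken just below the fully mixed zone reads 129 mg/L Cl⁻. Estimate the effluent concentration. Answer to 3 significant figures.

Mass balance: 6270·36.00 + 1130·Cₑ = 7400·129.0
→ Cₑ = (7400·129.0 − 6270·36.00) / 1130 = 645.0 mg/L.

645 mg/L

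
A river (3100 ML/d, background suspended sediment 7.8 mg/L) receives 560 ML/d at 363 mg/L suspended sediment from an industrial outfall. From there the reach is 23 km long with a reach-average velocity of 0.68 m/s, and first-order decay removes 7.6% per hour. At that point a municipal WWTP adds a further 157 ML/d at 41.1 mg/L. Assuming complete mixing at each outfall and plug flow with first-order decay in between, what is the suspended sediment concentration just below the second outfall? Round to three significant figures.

Mass balance: C = (3100·7.800 + 560.0·363.0) / 3660 = 227500/3660 = 62.15 mg/L; combined flow 3660 ML/d.
Travel time t = 23·1000 / 0.68 = 33820 s = 9.395 h.
7.6%/h lost → k = −ln(1 − 0.076) = 0.07904 h⁻¹.
First-order decay: C = 62.15·exp(−k·t) = 62.15·0.4759 = 29.57 mg/L.
At the second outfall, C = (3660·29.57 + 157.0·41.10) / (3660 + 157.0) = 30.05 mg/L.

30.0 mg/L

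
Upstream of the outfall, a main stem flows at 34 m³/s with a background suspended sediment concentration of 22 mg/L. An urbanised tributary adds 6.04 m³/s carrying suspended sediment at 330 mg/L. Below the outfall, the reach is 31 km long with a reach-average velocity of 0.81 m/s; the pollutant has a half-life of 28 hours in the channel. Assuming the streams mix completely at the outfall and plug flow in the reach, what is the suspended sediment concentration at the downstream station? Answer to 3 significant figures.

52.6 mg/L

Mass balance: C = (34.00·22.00 + 6.040·330.0) / 40.04 = 2741/40.04 = 68.46 mg/L.
Travel time t = 31·1000 / 0.81 = 38270 s = 10.63 h.
Half-life 28 h → k = ln 2 / 28 = 0.02476 h⁻¹ = 0.5941 d⁻¹.
Applying C = C₀e^(−kt): 68.46 × 0.7686 = 52.62 mg/L.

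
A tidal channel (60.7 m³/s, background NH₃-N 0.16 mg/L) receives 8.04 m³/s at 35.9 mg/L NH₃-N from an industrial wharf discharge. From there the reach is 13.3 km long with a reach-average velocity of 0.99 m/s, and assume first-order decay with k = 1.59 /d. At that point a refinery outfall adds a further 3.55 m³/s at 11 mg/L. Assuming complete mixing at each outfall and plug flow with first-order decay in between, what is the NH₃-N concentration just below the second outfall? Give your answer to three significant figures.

3.76 mg/L

Conservation of mass: C = (60.70·0.1600 + 8.040·35.90) / 68.74 = 298.3/68.74 = 4.340 mg/L; combined flow 68.74 m³/s.
Travel time t = 13.3·1000 / 0.99 = 13430 s = 3.732 h.
First-order decay: C = 4.340·exp(−k·t) = 4.340·0.7810 = 3.390 mg/L.
At the second outfall, C = (68.74·3.390 + 3.550·11.00) / (68.74 + 3.550) = 3.763 mg/L.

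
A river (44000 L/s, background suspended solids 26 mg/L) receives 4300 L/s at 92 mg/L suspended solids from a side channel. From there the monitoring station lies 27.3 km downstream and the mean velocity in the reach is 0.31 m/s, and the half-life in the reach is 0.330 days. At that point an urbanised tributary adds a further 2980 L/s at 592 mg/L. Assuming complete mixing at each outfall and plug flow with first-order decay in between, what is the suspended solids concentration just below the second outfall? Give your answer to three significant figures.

37.9 mg/L

Flow-weighted average: C = (44000·26.00 + 4300·92.00) / 48300 = 1540000/48300 = 31.88 mg/L; combined flow 48300 L/s.
Travel time t = 27.3·1000 / 0.31 = 88060 s = 24.46 h.
Half-life 0.330 d → k = ln 2 / 0.330 = 2.100 d⁻¹.
Decay over the reach: 31.88·exp(−kt) = 31.88·0.1175 = 3.747 mg/L.
At the second outfall, C = (48300·3.747 + 2980·592.0) / (48300 + 2980) = 37.93 mg/L.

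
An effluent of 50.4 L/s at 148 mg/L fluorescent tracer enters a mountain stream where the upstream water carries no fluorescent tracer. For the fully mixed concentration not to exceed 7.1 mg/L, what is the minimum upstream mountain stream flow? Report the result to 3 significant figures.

1000 L/s

Set C_mix = 7.1: (Q·0 + 50.40·148.0) / (Q + 50.40) = 7.1
→ Q = 50.40·(148.0 − 7.1)/(7.1 − 0) = 1000 L/s.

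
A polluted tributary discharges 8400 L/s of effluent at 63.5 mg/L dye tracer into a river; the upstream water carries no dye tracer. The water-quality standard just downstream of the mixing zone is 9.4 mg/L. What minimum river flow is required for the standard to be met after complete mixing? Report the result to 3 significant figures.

48300 L/s

Set C_mix = 9.4: (Q·0 + 8400·63.50) / (Q + 8400) = 9.4
→ Q = 8400·(63.50 − 9.4)/(9.4 − 0) = 48340 L/s.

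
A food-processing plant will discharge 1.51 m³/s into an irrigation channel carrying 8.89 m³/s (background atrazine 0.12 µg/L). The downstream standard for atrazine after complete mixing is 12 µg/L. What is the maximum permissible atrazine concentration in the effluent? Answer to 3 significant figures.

81.9 µg/L

At the limit, (Qr·Cr + Qe·Cₑ)/(Qr + Qe) = 12:
Cₑ = (10.40·12 − 8.890·0.1200) / 1.510 = 81.94 µg/L.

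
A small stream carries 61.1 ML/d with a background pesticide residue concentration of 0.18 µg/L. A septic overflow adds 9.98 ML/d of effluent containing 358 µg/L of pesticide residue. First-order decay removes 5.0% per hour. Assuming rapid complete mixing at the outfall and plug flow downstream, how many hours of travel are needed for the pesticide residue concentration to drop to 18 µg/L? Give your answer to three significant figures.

20.1 h

Mass balance: C = (61.10·0.1800 + 9.980·358.0) / 71.08 = 3584/71.08 = 50.42 µg/L.
5.0%/h lost → k = −ln(1 − 0.05) = 0.05129 h⁻¹.
50.42·exp(−k·t) = 18 → t = ln(50.42/18)/k = 72290 s = 20.08 h.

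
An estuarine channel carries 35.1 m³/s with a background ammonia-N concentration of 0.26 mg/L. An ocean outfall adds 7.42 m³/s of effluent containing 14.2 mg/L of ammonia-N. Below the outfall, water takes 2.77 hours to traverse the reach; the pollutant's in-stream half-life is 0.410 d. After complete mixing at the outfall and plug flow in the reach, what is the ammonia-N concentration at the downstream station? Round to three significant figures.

2.22 mg/L

Mixed concentration C = ΣQC/ΣQ = (35.10·0.2600 + 7.420·14.20) / 42.52 = 114.5/42.52 = 2.693 mg/L.
Half-life 0.410 d → k = ln 2 / 0.410 = 1.691 d⁻¹.
After decay, C = 2.693 × e^(−kt) = 2.693 × 0.8227 = 2.215 mg/L.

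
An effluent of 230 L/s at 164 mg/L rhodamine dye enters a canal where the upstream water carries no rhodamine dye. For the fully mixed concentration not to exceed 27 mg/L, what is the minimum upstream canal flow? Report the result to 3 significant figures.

Set C_mix = 27: (Q·0 + 230.0·164.0) / (Q + 230.0) = 27
→ Q = 230.0·(164.0 − 27)/(27 − 0) = 1167 L/s.

1170 L/s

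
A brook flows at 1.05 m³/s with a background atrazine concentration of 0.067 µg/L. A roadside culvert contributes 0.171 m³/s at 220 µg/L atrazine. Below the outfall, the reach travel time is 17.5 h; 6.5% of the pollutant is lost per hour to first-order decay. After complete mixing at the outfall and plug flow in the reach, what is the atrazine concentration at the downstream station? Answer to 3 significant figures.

Mass balance: C = (1.050·0.06700 + 0.1710·220.0) / 1.221 = 37.69/1.221 = 30.87 µg/L.
6.5%/h lost → k = −ln(1 − 0.065) = 0.06721 h⁻¹.
First-order decay: C = 30.87·exp(−k·t) = 30.87·0.3085 = 9.522 µg/L.

9.52 µg/L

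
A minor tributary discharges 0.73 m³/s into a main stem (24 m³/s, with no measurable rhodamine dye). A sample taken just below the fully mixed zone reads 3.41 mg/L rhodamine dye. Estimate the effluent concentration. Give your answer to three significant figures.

Mass balance: 24.00·0 + 0.7300·Cₑ = 24.73·3.410
→ Cₑ = (24.73·3.410 − 24.00·0) / 0.7300 = 115.5 mg/L.

116 mg/L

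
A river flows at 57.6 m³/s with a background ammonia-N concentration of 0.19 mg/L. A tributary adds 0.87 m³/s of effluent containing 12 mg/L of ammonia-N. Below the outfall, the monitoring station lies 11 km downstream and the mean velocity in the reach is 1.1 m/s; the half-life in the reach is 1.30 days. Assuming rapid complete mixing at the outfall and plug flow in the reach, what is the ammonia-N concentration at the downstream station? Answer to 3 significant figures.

0.344 mg/L

After mixing, C = (57.60·0.1900 + 0.8700·12.00) / 58.47 = 21.38/58.47 = 0.3657 mg/L.
Travel time t = 11·1000 / 1.1 = 10000 s = 2.778 h.
Half-life 1.30 d → k = ln 2 / 1.30 = 0.5332 d⁻¹.
Applying C = C₀e^(−kt): 0.3657 × 0.9402 = 0.3438 mg/L.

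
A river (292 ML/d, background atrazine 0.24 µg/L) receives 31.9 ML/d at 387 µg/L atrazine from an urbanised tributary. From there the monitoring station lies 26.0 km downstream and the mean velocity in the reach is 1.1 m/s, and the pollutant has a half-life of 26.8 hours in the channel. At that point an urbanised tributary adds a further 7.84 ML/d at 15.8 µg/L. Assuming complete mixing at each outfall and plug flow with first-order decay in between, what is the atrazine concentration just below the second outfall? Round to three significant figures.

Mixed concentration C = ΣQC/ΣQ = (292.0·0.2400 + 31.90·387.0) / 323.9 = 12420/323.9 = 38.33 µg/L; combined flow 323.9 ML/d.
Travel time t = 26.0·1000 / 1.1 = 23640 s = 6.566 h.
Half-life 26.8 h → k = ln 2 / 26.8 = 0.02586 h⁻¹ = 0.6207 d⁻¹.
After decay, C = 38.33 × e^(−kt) = 38.33 × 0.8438 = 32.34 µg/L.
At the second outfall, C = (323.9·32.34 + 7.840·15.80) / (323.9 + 7.840) = 31.95 µg/L.

32.0 µg/L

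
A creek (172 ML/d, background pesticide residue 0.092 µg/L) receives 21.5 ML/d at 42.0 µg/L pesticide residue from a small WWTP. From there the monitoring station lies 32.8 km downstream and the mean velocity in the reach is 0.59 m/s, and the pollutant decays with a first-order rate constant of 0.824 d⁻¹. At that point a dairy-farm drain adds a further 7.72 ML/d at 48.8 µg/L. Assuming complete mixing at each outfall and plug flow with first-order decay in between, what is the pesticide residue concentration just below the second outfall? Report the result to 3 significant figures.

Flow-weighted average: C = (172.0·0.09200 + 21.50·42.00) / 193.5 = 918.8/193.5 = 4.748 µg/L; combined flow 193.5 ML/d.
Travel time t = 32.8·1000 / 0.59 = 55590 s = 15.44 h.
Decay over the reach: 4.748·exp(−kt) = 4.748·0.5885 = 2.794 µg/L.
Second outfall: C = (193.5·2.794 + 7.720·48.80)/201.2 = 4.559 µg/L.

4.56 µg/L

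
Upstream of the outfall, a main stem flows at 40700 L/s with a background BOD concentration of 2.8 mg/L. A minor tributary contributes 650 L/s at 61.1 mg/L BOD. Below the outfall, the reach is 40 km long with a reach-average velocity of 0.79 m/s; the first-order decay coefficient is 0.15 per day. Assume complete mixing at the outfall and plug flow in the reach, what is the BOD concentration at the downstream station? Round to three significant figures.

Conservation of mass: C = (40700·2.800 + 650.0·61.10) / 41350 = 153700/41350 = 3.716 mg/L.
Travel time t = 40·1000 / 0.79 = 50630 s = 14.06 h.
Applying C = C₀e^(−kt): 3.716 × 0.9158 = 3.404 mg/L.

3.40 mg/L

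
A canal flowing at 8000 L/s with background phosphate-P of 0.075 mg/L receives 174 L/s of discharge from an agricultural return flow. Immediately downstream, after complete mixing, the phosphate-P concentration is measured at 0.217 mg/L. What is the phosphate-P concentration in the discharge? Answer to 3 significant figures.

6.75 mg/L

Mass balance: 8000·0.07500 + 174.0·Cₑ = 8174·0.2170
→ Cₑ = (8174·0.2170 − 8000·0.07500) / 174.0 = 6.746 mg/L.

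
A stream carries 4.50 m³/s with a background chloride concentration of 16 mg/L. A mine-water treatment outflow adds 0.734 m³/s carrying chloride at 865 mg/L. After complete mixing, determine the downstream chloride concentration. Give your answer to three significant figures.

135 mg/L

Conservation of mass: C = (4.500·16.00 + 0.7340·865.0) / 5.234 = 706.9/5.234 = 135.1 mg/L.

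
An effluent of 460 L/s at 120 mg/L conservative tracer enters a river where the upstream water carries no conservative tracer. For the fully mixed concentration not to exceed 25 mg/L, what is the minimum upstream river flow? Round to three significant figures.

Set C_mix = 25: (Q·0 + 460.0·120.0) / (Q + 460.0) = 25
→ Q = 460.0·(120.0 − 25)/(25 − 0) = 1748 L/s.

1750 L/s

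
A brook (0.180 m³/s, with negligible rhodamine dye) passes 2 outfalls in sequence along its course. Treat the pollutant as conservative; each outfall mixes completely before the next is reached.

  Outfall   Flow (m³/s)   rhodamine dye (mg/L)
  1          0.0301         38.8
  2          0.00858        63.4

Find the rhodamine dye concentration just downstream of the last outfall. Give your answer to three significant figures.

Below outfall 1: Q → 0.2101 m³/s, C = (0.1800·0 + 0.03010·38.80)/0.2101 = 5.559 mg/L.
Below outfall 2: Q → 0.2187 m³/s, C = (0.2101·5.559 + 0.008580·63.40)/0.2187 = 7.828 mg/L.

7.83 mg/L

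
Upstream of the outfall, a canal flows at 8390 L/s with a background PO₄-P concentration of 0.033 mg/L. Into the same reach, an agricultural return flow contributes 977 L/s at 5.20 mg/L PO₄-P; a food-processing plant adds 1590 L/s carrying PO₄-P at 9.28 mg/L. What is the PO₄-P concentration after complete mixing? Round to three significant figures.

Mixed concentration C = ΣQC/ΣQ = (8390·0.03300 + 977.0·5.200 + 1590·9.280) / 10960 = 20110/10960 = 1.836 mg/L.

1.84 mg/L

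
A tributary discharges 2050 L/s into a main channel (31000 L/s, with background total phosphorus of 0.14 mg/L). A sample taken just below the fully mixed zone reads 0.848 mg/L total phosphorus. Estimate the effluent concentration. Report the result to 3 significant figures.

Mass balance: 31000·0.1400 + 2050·Cₑ = 33050·0.8480
→ Cₑ = (33050·0.8480 − 31000·0.1400) / 2050 = 11.55 mg/L.

11.6 mg/L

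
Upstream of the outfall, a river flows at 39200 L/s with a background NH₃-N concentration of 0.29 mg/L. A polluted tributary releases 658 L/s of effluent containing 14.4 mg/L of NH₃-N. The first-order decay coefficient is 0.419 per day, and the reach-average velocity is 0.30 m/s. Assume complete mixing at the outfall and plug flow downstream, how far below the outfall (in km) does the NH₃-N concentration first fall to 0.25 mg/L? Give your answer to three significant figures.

After mixing, C = (39200·0.2900 + 658.0·14.40) / 39860 = 20840/39860 = 0.5229 mg/L.
Set 0.5229·exp(−k·t) = 0.25 → t = ln(0.5229/0.25)/k = 152200 s = 42.27 h.
Distance = v·t = 0.30·152200 = 45650 m = 45.65 km.

45.7 km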